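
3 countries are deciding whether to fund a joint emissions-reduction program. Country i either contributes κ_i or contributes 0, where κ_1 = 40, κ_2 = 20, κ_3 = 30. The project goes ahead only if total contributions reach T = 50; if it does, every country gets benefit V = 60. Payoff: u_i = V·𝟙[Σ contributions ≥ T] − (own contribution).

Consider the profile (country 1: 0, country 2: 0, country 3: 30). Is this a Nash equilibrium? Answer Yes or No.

No

Total = 30 < 50: not provided.
Country 1 (pledges 0, payoff 0): pledging 40 → total 70, payoff 20. Profitable deviation.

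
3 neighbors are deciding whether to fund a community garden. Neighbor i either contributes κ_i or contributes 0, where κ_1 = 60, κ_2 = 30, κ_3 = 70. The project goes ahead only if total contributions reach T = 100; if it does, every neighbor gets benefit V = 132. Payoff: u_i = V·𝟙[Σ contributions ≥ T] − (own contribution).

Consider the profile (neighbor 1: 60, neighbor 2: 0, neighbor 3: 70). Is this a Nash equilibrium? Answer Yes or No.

Total = 130 ≥ 100: provided.
Neighbor 1 (pledges 60, payoff 72): dropping to 0 → total 70, payoff 0. No gain.
Neighbor 2 (pledges 0, payoff 132): pledging 30 → total 160, payoff 102. No gain.
Neighbor 3 (pledges 70, payoff 62): dropping to 0 → total 60, payoff 0. No gain.

Yes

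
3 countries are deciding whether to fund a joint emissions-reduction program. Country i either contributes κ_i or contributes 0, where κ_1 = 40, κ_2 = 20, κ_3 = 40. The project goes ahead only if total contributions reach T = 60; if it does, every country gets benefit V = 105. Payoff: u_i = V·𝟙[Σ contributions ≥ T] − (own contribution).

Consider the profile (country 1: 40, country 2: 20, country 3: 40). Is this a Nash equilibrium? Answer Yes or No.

No

Total = 100 ≥ 60: provided.
Country 1 (pledges 40, payoff 65): dropping to 0 → total 60, payoff 105. Profitable deviation.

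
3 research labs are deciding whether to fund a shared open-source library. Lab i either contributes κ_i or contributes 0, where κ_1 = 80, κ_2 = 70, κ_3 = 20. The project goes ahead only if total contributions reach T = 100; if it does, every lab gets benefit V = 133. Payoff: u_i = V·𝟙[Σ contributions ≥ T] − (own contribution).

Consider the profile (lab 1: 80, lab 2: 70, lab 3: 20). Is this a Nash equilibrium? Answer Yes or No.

Total = 170 ≥ 100: provided.
Lab 1 (pledges 80, payoff 53): dropping to 0 → total 90, payoff 0. No gain.
Lab 2 (pledges 70, payoff 63): dropping to 0 → total 100, payoff 133. Profitable deviation.

No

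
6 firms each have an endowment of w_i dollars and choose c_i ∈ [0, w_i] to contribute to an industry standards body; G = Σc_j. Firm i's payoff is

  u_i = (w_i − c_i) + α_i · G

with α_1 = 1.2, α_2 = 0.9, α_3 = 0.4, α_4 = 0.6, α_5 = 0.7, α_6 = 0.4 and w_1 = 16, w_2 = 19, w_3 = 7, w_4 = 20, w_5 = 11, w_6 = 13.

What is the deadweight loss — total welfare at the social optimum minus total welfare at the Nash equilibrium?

∂u_i/∂c_i = α_i − 1, so firm i contributes w_i if α_i > 1, else 0.
α_i > 1 for i ∈ {1}; NE contributions (16, 0, 0, 0, 0, 0), G = 16.
W^NE = Σw_i − G^NE + (Σα_i)·G^NE = 86 + 3.2·16 = 137.2.
Planner: ∂(Σu_j)/∂c_i = Σα_j − 1 = 3.2 > 0, so everyone contributes w_i; G^SO = 86, W^SO = 86 + 3.2·86 = 361.2.
Deadweight loss = 224.

224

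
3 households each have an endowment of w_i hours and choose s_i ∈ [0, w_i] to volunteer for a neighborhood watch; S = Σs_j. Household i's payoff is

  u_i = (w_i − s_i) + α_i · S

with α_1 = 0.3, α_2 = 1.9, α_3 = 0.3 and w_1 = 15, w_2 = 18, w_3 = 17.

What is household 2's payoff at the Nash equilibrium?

34.2

∂u_i/∂s_i = α_i − 1, so household i contributes w_i if α_i > 1, else 0.
α_i > 1 for i ∈ {2}; NE contributions (0, 18, 0), S = 18.
u_2 = (18 − 18) + 1.9·18 = 34.2.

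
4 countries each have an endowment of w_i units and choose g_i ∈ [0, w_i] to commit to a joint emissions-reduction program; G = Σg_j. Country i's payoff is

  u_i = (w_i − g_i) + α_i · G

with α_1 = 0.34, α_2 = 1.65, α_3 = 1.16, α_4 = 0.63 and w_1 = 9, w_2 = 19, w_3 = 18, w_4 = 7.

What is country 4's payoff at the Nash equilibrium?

30.31

∂u_i/∂g_i = α_i − 1, so country i contributes w_i if α_i > 1, else 0.
α_i > 1 for i ∈ {2, 3}; NE contributions (0, 19, 18, 0), G = 37.
u_4 = (7 − 0) + 0.63·37 = 30.31.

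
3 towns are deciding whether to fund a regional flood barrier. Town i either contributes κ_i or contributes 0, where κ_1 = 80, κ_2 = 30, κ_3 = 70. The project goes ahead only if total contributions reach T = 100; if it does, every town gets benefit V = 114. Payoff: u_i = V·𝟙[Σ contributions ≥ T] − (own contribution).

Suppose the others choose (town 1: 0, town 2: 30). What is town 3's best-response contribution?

Others' total = 30. Contributing 70 brings total to 100 ≥ 100: gain V − κ_3 = 44.
Best response: 70.

70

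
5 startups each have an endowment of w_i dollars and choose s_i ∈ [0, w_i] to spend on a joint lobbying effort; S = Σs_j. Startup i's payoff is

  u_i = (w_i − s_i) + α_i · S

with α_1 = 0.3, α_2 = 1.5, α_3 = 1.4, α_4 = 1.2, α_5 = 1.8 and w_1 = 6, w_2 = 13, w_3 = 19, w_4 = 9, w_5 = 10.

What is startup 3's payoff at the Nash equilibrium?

71.4

∂u_i/∂s_i = α_i − 1, so startup i contributes w_i if α_i > 1, else 0.
α_i > 1 for i ∈ {2, 3, 4, 5}; NE contributions (0, 13, 19, 9, 10), S = 51.
u_3 = (19 − 19) + 1.4·51 = 71.4.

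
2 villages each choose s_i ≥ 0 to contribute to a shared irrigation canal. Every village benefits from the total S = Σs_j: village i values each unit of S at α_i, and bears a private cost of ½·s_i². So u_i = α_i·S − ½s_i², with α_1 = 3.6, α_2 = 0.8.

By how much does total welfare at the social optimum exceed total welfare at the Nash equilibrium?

6.8

Village i's FOC: ∂u_i/∂s_i = α_i − s_i = 0, so s_i* = α_i.
NE contributions = (3.6, 0.8); S = 4.4.
W^NE = (Σα)·S − ½Σα_i² = 4.4² − ½·13.6 = 12.56.
Planner sets s_i = Σα_j = 4.4 for every i, so S^SO = 2·4.4 = 8.8.
W^SO = (Σα)·S^SO − ½·2·(Σα)² = (2/2)·4.4² = 19.36.
Deadweight loss = W^SO − W^NE = 6.8.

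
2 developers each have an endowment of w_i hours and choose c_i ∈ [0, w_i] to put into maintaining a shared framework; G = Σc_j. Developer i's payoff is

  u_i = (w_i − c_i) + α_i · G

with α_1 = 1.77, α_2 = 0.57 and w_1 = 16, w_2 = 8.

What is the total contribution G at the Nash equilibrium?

∂u_i/∂c_i = α_i − 1, so developer i contributes w_i if α_i > 1, else 0.
α_i > 1 for i ∈ {1}; NE contributions (16, 0), G = 16.

16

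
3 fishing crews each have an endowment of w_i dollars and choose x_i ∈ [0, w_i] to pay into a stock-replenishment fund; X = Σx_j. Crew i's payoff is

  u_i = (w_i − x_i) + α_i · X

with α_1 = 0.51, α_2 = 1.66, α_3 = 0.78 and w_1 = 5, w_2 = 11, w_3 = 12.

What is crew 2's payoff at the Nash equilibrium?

18.26

∂u_i/∂x_i = α_i − 1, so crew i contributes w_i if α_i > 1, else 0.
α_i > 1 for i ∈ {2}; NE contributions (0, 11, 0), X = 11.
u_2 = (11 − 11) + 1.66·11 = 18.26.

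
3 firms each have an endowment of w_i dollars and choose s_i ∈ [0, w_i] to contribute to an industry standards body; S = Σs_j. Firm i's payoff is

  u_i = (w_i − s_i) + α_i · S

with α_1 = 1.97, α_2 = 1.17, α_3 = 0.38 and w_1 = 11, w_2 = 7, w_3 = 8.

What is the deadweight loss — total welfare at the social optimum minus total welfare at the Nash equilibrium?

20.16

∂u_i/∂s_i = α_i − 1, so firm i contributes w_i if α_i > 1, else 0.
α_i > 1 for i ∈ {1, 2}; NE contributions (11, 7, 0), S = 18.
W^NE = Σw_i − S^NE + (Σα_i)·S^NE = 26 + 2.52·18 = 71.36.
Planner: ∂(Σu_j)/∂s_i = Σα_j − 1 = 2.52 > 0, so everyone contributes w_i; S^SO = 26, W^SO = 26 + 2.52·26 = 91.52.
Deadweight loss = 20.16.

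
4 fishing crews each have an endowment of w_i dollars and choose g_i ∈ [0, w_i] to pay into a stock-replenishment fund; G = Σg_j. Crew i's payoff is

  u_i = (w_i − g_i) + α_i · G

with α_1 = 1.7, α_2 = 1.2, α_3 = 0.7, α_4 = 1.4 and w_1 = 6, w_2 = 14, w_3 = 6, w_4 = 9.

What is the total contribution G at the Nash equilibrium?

∂u_i/∂g_i = α_i − 1, so crew i contributes w_i if α_i > 1, else 0.
α_i > 1 for i ∈ {1, 2, 4}; NE contributions (6, 14, 0, 9), G = 29.

29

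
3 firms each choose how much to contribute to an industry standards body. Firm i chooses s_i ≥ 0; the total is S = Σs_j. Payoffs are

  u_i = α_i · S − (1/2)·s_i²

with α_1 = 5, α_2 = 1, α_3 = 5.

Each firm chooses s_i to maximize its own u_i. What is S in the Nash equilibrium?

11

Firm i's FOC: ∂u_i/∂s_i = α_i − s_i = 0, so s_i* = α_i.
NE contributions = (5, 1, 5); S = 11.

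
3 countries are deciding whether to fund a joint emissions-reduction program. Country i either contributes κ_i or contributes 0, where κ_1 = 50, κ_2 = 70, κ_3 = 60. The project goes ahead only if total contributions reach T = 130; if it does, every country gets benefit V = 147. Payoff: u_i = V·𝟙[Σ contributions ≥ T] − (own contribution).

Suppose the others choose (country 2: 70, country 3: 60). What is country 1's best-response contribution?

0

Others' total = 130 ≥ 130; contributing adds cost 50 for no extra benefit.
Best response: 0.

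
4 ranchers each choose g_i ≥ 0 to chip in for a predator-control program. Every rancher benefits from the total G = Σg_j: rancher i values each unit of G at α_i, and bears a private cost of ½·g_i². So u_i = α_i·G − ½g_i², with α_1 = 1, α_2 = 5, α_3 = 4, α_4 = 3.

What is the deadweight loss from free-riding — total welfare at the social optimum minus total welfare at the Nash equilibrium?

194.5

Rancher i's FOC: ∂u_i/∂g_i = α_i − g_i = 0, so g_i* = α_i.
NE contributions = (1, 5, 4, 3); G = 13.
W^NE = (Σα)·G − ½Σα_i² = 13² − ½·51 = 143.5.
Planner sets g_i = Σα_j = 13 for every i, so G^SO = 4·13 = 52.
W^SO = (Σα)·G^SO − ½·4·(Σα)² = (4/2)·13² = 338.
Deadweight loss = W^SO − W^NE = 194.5.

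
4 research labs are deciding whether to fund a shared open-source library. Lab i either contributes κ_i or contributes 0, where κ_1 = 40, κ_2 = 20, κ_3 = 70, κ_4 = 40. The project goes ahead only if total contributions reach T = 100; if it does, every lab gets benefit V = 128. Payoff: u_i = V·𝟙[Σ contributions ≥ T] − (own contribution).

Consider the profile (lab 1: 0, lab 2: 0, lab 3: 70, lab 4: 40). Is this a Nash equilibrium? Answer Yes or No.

Yes

Total = 110 ≥ 100: provided.
Lab 1 (pledges 0, payoff 128): pledging 40 → total 150, payoff 88. No gain.
Lab 2 (pledges 0, payoff 128): pledging 20 → total 130, payoff 108. No gain.
Lab 3 (pledges 70, payoff 58): dropping to 0 → total 40, payoff 0. No gain.
Lab 4 (pledges 40, payoff 88): dropping to 0 → total 70, payoff 0. No gain.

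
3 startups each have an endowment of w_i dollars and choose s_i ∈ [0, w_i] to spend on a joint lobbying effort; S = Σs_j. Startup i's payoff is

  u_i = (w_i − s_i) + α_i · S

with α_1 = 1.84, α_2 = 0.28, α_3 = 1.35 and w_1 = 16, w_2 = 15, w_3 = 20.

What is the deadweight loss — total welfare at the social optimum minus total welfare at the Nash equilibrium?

∂u_i/∂s_i = α_i − 1, so startup i contributes w_i if α_i > 1, else 0.
α_i > 1 for i ∈ {1, 3}; NE contributions (16, 0, 20), S = 36.
W^NE = Σw_i − S^NE + (Σα_i)·S^NE = 51 + 2.47·36 = 139.92.
Planner: ∂(Σu_j)/∂s_i = Σα_j − 1 = 2.47 > 0, so everyone contributes w_i; S^SO = 51, W^SO = 51 + 2.47·51 = 176.97.
Deadweight loss = 37.05.

37.05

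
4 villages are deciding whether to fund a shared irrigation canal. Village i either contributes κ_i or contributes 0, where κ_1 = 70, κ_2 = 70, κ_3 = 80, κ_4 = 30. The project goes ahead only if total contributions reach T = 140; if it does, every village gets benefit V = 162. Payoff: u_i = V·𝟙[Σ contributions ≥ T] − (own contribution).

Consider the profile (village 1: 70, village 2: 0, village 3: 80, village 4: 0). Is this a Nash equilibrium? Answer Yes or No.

Total = 150 ≥ 140: provided.
Village 1 (pledges 70, payoff 92): dropping to 0 → total 80, payoff 0. No gain.
Village 2 (pledges 0, payoff 162): pledging 70 → total 220, payoff 92. No gain.
Village 3 (pledges 80, payoff 82): dropping to 0 → total 70, payoff 0. No gain.
Village 4 (pledges 0, payoff 162): pledging 30 → total 180, payoff 132. No gain.

Yes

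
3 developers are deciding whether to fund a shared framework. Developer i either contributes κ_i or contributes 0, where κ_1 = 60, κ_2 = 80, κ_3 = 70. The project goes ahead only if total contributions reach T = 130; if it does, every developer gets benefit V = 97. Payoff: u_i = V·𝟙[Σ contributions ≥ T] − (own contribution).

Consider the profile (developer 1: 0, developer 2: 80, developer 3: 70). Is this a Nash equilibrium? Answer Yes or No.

Total = 150 ≥ 130: provided.
Developer 1 (pledges 0, payoff 97): pledging 60 → total 210, payoff 37. No gain.
Developer 2 (pledges 80, payoff 17): dropping to 0 → total 70, payoff 0. No gain.
Developer 3 (pledges 70, payoff 27): dropping to 0 → total 80, payoff 0. No gain.

Yes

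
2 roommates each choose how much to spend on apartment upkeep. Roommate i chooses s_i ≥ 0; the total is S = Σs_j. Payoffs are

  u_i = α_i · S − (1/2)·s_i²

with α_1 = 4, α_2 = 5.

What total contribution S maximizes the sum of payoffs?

Planner FOC: ∂(Σu_j)/∂s_i = (Σα_j) − s_i = 0, so s_i^SO = Σα_j = 9 for every i; S^SO = 18.

18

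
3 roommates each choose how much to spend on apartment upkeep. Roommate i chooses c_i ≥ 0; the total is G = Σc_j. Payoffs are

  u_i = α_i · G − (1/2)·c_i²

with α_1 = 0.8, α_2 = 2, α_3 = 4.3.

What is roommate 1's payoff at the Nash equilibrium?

5.36

Roommate i's FOC: ∂u_i/∂c_i = α_i − c_i = 0, so c_i* = α_i.
NE contributions = (0.8, 2, 4.3); G = 7.1.
u_1 = α_1·G − ½·(c_1)² = 0.8·7.1 − ½·0.8² = 5.36.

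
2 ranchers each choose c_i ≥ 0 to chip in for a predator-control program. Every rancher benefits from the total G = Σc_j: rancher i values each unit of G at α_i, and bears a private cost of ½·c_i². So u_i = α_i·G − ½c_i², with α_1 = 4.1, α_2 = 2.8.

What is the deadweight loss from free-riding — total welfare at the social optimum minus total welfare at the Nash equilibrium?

Rancher i's FOC: ∂u_i/∂c_i = α_i − c_i = 0, so c_i* = α_i.
NE contributions = (4.1, 2.8); G = 6.9.
W^NE = (Σα)·G − ½Σα_i² = 6.9² − ½·24.65 = 35.285.
Planner sets c_i = Σα_j = 6.9 for every i, so G^SO = 2·6.9 = 13.8.
W^SO = (Σα)·G^SO − ½·2·(Σα)² = (2/2)·6.9² = 47.61.
Deadweight loss = W^SO − W^NE = 12.325.

12.325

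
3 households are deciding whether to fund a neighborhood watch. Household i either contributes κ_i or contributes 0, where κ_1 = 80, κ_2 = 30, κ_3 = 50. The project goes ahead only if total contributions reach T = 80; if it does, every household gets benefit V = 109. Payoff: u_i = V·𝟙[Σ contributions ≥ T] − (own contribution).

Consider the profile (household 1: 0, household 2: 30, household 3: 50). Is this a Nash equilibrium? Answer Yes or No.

Total = 80 ≥ 80: provided.
Household 1 (pledges 0, payoff 109): pledging 80 → total 160, payoff 29. No gain.
Household 2 (pledges 30, payoff 79): dropping to 0 → total 50, payoff 0. No gain.
Household 3 (pledges 50, payoff 59): dropping to 0 → total 30, payoff 0. No gain.

Yes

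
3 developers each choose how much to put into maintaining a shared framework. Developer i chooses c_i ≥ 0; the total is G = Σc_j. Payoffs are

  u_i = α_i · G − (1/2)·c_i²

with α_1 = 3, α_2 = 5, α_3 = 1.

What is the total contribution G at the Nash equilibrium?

Developer i's FOC: ∂u_i/∂c_i = α_i − c_i = 0, so c_i* = α_i.
NE contributions = (3, 5, 1); G = 9.

9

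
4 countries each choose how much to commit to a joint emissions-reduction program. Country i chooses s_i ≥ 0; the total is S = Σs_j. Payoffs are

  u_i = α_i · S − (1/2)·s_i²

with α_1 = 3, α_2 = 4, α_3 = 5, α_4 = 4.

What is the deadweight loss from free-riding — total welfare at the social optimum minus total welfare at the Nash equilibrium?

Country i's FOC: ∂u_i/∂s_i = α_i − s_i = 0, so s_i* = α_i.
NE contributions = (3, 4, 5, 4); S = 16.
W^NE = (Σα)·S − ½Σα_i² = 16² − ½·66 = 223.
Planner sets s_i = Σα_j = 16 for every i, so S^SO = 4·16 = 64.
W^SO = (Σα)·S^SO − ½·4·(Σα)² = (4/2)·16² = 512.
Deadweight loss = W^SO − W^NE = 289.

289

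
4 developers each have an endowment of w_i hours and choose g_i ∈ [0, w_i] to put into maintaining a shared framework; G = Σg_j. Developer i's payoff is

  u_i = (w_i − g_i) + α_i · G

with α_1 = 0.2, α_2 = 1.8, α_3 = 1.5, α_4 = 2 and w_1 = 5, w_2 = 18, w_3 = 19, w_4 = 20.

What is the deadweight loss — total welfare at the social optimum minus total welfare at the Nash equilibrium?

∂u_i/∂g_i = α_i − 1, so developer i contributes w_i if α_i > 1, else 0.
α_i > 1 for i ∈ {2, 3, 4}; NE contributions (0, 18, 19, 20), G = 57.
W^NE = Σw_i − G^NE + (Σα_i)·G^NE = 62 + 4.5·57 = 318.5.
Planner: ∂(Σu_j)/∂g_i = Σα_j − 1 = 4.5 > 0, so everyone contributes w_i; G^SO = 62, W^SO = 62 + 4.5·62 = 341.
Deadweight loss = 22.5.

22.5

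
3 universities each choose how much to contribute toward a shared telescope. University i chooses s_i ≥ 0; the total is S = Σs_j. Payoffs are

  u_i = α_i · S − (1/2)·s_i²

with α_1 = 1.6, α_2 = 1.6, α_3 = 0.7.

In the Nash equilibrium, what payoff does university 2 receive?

4.96

University i's FOC: ∂u_i/∂s_i = α_i − s_i = 0, so s_i* = α_i.
NE contributions = (1.6, 1.6, 0.7); S = 3.9.
u_2 = α_2·S − ½·(s_2)² = 1.6·3.9 − ½·1.6² = 4.96.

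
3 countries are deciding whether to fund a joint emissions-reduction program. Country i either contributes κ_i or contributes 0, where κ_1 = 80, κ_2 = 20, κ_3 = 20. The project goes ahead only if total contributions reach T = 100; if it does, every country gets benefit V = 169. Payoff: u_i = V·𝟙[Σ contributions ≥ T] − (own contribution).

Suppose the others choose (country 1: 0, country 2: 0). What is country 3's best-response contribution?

0

Others' total = 0. Even contributing 20 gives 20 < 100: no benefit either way.
Best response: 0.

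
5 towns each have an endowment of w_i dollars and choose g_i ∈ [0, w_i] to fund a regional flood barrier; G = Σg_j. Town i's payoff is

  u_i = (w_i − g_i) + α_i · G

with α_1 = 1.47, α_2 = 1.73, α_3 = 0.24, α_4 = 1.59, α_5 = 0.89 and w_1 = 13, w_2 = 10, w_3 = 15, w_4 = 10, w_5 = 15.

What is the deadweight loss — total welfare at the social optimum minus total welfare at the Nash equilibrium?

∂u_i/∂g_i = α_i − 1, so town i contributes w_i if α_i > 1, else 0.
α_i > 1 for i ∈ {1, 2, 4}; NE contributions (13, 10, 0, 10, 0), G = 33.
W^NE = Σw_i − G^NE + (Σα_i)·G^NE = 63 + 4.92·33 = 225.36.
Planner: ∂(Σu_j)/∂g_i = Σα_j − 1 = 4.92 > 0, so everyone contributes w_i; G^SO = 63, W^SO = 63 + 4.92·63 = 372.96.
Deadweight loss = 147.6.

147.6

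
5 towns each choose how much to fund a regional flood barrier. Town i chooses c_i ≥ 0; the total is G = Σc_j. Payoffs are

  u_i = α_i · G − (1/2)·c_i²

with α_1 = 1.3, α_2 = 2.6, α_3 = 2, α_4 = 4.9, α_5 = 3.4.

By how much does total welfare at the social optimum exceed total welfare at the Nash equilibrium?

326.47

Town i's FOC: ∂u_i/∂c_i = α_i − c_i = 0, so c_i* = α_i.
NE contributions = (1.3, 2.6, 2, 4.9, 3.4); G = 14.2.
W^NE = (Σα)·G − ½Σα_i² = 14.2² − ½·48.02 = 177.63.
Planner sets c_i = Σα_j = 14.2 for every i, so G^SO = 5·14.2 = 71.
W^SO = (Σα)·G^SO − ½·5·(Σα)² = (5/2)·14.2² = 504.1.
Deadweight loss = W^SO − W^NE = 326.47.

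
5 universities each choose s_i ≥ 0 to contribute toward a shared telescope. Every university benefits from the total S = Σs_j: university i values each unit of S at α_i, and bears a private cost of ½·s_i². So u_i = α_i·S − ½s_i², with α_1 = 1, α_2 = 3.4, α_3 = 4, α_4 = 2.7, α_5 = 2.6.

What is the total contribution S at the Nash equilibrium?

13.7

University i's FOC: ∂u_i/∂s_i = α_i − s_i = 0, so s_i* = α_i.
NE contributions = (1, 3.4, 4, 2.7, 2.6); S = 13.7.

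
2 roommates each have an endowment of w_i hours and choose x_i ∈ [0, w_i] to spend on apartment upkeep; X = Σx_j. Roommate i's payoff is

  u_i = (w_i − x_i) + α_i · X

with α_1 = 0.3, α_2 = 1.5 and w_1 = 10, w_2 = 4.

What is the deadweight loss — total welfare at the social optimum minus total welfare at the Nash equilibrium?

∂u_i/∂x_i = α_i − 1, so roommate i contributes w_i if α_i > 1, else 0.
α_i > 1 for i ∈ {2}; NE contributions (0, 4), X = 4.
W^NE = Σw_i − X^NE + (Σα_i)·X^NE = 14 + 0.8·4 = 17.2.
Planner: ∂(Σu_j)/∂x_i = Σα_j − 1 = 0.8 > 0, so everyone contributes w_i; X^SO = 14, W^SO = 14 + 0.8·14 = 25.2.
Deadweight loss = 8.

8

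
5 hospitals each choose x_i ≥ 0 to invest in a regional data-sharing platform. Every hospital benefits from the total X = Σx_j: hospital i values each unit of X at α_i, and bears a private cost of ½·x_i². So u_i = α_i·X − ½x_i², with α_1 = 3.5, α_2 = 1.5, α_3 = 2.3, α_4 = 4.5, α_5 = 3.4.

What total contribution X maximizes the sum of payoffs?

76

Planner FOC: ∂(Σu_j)/∂x_i = (Σα_j) − x_i = 0, so x_i^SO = Σα_j = 15.2 for every i; X^SO = 76.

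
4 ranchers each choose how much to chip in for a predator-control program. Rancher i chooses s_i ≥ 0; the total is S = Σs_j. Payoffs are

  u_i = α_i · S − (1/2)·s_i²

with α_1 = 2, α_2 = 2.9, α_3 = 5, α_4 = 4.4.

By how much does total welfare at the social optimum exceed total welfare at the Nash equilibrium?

Rancher i's FOC: ∂u_i/∂s_i = α_i − s_i = 0, so s_i* = α_i.
NE contributions = (2, 2.9, 5, 4.4); S = 14.3.
W^NE = (Σα)·S − ½Σα_i² = 14.3² − ½·56.77 = 176.105.
Planner sets s_i = Σα_j = 14.3 for every i, so S^SO = 4·14.3 = 57.2.
W^SO = (Σα)·S^SO − ½·4·(Σα)² = (4/2)·14.3² = 408.98.
Deadweight loss = W^SO − W^NE = 232.875.

232.875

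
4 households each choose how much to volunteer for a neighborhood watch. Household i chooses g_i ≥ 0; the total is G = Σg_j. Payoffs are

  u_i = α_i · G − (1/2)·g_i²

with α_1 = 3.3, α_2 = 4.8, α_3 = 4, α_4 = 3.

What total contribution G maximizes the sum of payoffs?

60.4

Planner FOC: ∂(Σu_j)/∂g_i = (Σα_j) − g_i = 0, so g_i^SO = Σα_j = 15.1 for every i; G^SO = 60.4.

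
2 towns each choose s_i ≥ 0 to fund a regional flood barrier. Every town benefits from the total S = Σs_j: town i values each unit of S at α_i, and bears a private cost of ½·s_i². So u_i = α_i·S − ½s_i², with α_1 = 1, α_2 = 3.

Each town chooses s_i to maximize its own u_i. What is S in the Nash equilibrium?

Town i's FOC: ∂u_i/∂s_i = α_i − s_i = 0, so s_i* = α_i.
NE contributions = (1, 3); S = 4.

4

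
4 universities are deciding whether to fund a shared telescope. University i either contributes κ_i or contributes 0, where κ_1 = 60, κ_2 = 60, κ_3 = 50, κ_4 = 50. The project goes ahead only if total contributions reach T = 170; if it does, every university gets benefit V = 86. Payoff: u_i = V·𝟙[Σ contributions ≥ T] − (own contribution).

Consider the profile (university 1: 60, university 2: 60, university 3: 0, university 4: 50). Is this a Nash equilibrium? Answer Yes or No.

Yes

Total = 170 ≥ 170: provided.
University 1 (pledges 60, payoff 26): dropping to 0 → total 110, payoff 0. No gain.
University 2 (pledges 60, payoff 26): dropping to 0 → total 110, payoff 0. No gain.
University 3 (pledges 0, payoff 86): pledging 50 → total 220, payoff 36. No gain.
University 4 (pledges 50, payoff 36): dropping to 0 → total 120, payoff 0. No gain.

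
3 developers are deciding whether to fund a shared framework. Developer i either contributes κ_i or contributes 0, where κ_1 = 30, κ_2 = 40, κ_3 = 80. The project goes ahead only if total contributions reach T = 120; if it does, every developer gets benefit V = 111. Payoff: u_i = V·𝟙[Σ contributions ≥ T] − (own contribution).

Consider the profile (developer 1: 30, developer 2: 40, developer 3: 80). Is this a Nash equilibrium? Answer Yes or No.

Total = 150 ≥ 120: provided.
Developer 1 (pledges 30, payoff 81): dropping to 0 → total 120, payoff 111. Profitable deviation.

No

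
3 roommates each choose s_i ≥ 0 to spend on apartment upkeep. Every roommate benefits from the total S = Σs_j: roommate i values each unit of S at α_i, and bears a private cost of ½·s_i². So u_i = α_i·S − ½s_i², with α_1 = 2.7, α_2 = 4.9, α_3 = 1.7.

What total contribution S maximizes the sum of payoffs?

27.9

Planner FOC: ∂(Σu_j)/∂s_i = (Σα_j) − s_i = 0, so s_i^SO = Σα_j = 9.3 for every i; S^SO = 27.9.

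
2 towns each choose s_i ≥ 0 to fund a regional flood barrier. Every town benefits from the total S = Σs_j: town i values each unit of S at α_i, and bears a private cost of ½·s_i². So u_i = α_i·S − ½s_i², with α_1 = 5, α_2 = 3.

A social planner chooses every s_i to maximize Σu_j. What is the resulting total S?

16

Planner FOC: ∂(Σu_j)/∂s_i = (Σα_j) − s_i = 0, so s_i^SO = Σα_j = 8 for every i; S^SO = 16.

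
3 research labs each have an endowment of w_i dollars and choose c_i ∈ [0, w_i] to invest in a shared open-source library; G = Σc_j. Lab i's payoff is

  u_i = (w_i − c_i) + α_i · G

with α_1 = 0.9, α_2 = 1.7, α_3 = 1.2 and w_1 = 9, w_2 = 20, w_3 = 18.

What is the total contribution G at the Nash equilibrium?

∂u_i/∂c_i = α_i − 1, so lab i contributes w_i if α_i > 1, else 0.
α_i > 1 for i ∈ {2, 3}; NE contributions (0, 20, 18), G = 38.

38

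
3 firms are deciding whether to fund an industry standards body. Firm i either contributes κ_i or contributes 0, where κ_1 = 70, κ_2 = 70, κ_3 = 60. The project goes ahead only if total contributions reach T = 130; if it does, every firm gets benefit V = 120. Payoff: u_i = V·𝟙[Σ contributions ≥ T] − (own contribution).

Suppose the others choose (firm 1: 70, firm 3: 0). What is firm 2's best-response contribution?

70

Others' total = 70. Contributing 70 brings total to 140 ≥ 130: gain V − κ_2 = 50.
Best response: 70.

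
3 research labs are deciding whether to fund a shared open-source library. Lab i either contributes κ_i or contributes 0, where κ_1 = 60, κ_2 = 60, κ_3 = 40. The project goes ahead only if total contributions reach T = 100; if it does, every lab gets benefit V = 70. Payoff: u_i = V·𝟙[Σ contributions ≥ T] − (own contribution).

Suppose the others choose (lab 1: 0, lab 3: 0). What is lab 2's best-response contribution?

0

Others' total = 0. Even contributing 60 gives 60 < 100: no benefit either way.
Best response: 0.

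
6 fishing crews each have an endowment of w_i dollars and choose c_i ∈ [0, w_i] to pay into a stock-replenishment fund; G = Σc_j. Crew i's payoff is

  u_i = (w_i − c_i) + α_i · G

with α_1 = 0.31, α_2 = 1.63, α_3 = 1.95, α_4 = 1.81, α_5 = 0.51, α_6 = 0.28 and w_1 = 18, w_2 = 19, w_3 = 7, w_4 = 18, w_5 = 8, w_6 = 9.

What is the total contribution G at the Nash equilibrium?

44

∂u_i/∂c_i = α_i − 1, so crew i contributes w_i if α_i > 1, else 0.
α_i > 1 for i ∈ {2, 3, 4}; NE contributions (0, 19, 7, 18, 0, 0), G = 44.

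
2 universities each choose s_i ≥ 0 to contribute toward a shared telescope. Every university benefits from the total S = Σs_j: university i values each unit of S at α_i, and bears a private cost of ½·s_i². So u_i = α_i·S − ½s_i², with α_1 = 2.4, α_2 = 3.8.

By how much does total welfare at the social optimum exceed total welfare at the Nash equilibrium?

University i's FOC: ∂u_i/∂s_i = α_i − s_i = 0, so s_i* = α_i.
NE contributions = (2.4, 3.8); S = 6.2.
W^NE = (Σα)·S − ½Σα_i² = 6.2² − ½·20.2 = 28.34.
Planner sets s_i = Σα_j = 6.2 for every i, so S^SO = 2·6.2 = 12.4.
W^SO = (Σα)·S^SO − ½·2·(Σα)² = (2/2)·6.2² = 38.44.
Deadweight loss = W^SO − W^NE = 10.1.

10.1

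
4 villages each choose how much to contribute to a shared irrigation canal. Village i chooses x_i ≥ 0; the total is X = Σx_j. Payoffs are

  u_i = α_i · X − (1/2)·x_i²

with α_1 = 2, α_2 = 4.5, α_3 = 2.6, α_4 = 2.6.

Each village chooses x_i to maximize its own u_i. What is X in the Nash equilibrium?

11.7

Village i's FOC: ∂u_i/∂x_i = α_i − x_i = 0, so x_i* = α_i.
NE contributions = (2, 4.5, 2.6, 2.6); X = 11.7.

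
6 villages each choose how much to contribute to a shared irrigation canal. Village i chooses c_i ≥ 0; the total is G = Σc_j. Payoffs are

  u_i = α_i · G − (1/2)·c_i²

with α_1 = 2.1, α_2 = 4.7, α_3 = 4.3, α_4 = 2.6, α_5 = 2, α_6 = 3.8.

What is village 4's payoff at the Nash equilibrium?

47.32

Village i's FOC: ∂u_i/∂c_i = α_i − c_i = 0, so c_i* = α_i.
NE contributions = (2.1, 4.7, 4.3, 2.6, 2, 3.8); G = 19.5.
u_4 = α_4·G − ½·(c_4)² = 2.6·19.5 − ½·2.6² = 47.32.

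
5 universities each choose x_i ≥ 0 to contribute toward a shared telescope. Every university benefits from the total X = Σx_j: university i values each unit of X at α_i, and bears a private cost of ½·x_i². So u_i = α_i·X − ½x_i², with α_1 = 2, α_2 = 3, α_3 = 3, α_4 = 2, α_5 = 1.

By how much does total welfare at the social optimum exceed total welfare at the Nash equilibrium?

195

University i's FOC: ∂u_i/∂x_i = α_i − x_i = 0, so x_i* = α_i.
NE contributions = (2, 3, 3, 2, 1); X = 11.
W^NE = (Σα)·X − ½Σα_i² = 11² − ½·27 = 107.5.
Planner sets x_i = Σα_j = 11 for every i, so X^SO = 5·11 = 55.
W^SO = (Σα)·X^SO − ½·5·(Σα)² = (5/2)·11² = 302.5.
Deadweight loss = W^SO − W^NE = 195.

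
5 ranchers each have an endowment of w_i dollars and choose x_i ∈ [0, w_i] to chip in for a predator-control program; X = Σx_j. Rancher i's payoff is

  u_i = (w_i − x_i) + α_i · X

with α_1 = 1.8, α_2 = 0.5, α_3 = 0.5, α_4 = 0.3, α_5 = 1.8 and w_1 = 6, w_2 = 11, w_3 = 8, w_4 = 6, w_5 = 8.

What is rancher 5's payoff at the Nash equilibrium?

∂u_i/∂x_i = α_i − 1, so rancher i contributes w_i if α_i > 1, else 0.
α_i > 1 for i ∈ {1, 5}; NE contributions (6, 0, 0, 0, 8), X = 14.
u_5 = (8 − 8) + 1.8·14 = 25.2.

25.2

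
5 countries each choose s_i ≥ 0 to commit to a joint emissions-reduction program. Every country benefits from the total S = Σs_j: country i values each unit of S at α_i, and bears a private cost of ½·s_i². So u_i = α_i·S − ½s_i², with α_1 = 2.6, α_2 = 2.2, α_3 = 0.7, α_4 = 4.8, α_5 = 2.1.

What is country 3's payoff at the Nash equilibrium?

Country i's FOC: ∂u_i/∂s_i = α_i − s_i = 0, so s_i* = α_i.
NE contributions = (2.6, 2.2, 0.7, 4.8, 2.1); S = 12.4.
u_3 = α_3·S − ½·(s_3)² = 0.7·12.4 − ½·0.7² = 8.435.

8.435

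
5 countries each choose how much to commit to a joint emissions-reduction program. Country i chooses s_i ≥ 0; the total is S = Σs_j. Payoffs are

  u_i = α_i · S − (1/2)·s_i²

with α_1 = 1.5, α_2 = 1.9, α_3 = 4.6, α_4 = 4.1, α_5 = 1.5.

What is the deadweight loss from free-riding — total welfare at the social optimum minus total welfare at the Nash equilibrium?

Country i's FOC: ∂u_i/∂s_i = α_i − s_i = 0, so s_i* = α_i.
NE contributions = (1.5, 1.9, 4.6, 4.1, 1.5); S = 13.6.
W^NE = (Σα)·S − ½Σα_i² = 13.6² − ½·46.08 = 161.92.
Planner sets s_i = Σα_j = 13.6 for every i, so S^SO = 5·13.6 = 68.
W^SO = (Σα)·S^SO − ½·5·(Σα)² = (5/2)·13.6² = 462.4.
Deadweight loss = W^SO − W^NE = 300.48.

300.48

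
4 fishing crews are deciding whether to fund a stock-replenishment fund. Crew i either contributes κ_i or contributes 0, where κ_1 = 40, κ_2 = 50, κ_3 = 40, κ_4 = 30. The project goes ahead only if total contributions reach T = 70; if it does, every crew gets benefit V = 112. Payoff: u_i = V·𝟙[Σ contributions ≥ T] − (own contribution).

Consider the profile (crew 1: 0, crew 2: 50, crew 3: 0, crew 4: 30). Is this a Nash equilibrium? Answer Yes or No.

Total = 80 ≥ 70: provided.
Crew 1 (pledges 0, payoff 112): pledging 40 → total 120, payoff 72. No gain.
Crew 2 (pledges 50, payoff 62): dropping to 0 → total 30, payoff 0. No gain.
Crew 3 (pledges 0, payoff 112): pledging 40 → total 120, payoff 72. No gain.
Crew 4 (pledges 30, payoff 82): dropping to 0 → total 50, payoff 0. No gain.

Yes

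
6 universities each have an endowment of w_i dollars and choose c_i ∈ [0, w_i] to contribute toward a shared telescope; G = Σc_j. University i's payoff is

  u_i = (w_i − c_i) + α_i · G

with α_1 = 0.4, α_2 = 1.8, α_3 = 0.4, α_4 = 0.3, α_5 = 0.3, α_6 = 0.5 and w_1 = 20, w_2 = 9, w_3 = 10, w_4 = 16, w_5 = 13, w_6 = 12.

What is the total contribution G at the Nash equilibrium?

∂u_i/∂c_i = α_i − 1, so university i contributes w_i if α_i > 1, else 0.
α_i > 1 for i ∈ {2}; NE contributions (0, 9, 0, 0, 0, 0), G = 9.

9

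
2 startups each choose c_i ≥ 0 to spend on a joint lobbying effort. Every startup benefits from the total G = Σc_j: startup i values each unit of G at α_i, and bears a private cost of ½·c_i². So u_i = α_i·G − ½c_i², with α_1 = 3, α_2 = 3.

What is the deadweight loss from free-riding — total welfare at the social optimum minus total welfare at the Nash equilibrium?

9

Startup i's FOC: ∂u_i/∂c_i = α_i − c_i = 0, so c_i* = α_i.
NE contributions = (3, 3); G = 6.
W^NE = (Σα)·G − ½Σα_i² = 6² − ½·18 = 27.
Planner sets c_i = Σα_j = 6 for every i, so G^SO = 2·6 = 12.
W^SO = (Σα)·G^SO − ½·2·(Σα)² = (2/2)·6² = 36.
Deadweight loss = W^SO − W^NE = 9.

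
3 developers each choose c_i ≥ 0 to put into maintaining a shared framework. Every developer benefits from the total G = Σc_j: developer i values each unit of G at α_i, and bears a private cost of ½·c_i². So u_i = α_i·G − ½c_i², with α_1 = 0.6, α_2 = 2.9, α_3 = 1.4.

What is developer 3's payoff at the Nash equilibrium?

5.88

Developer i's FOC: ∂u_i/∂c_i = α_i − c_i = 0, so c_i* = α_i.
NE contributions = (0.6, 2.9, 1.4); G = 4.9.
u_3 = α_3·G − ½·(c_3)² = 1.4·4.9 − ½·1.4² = 5.88.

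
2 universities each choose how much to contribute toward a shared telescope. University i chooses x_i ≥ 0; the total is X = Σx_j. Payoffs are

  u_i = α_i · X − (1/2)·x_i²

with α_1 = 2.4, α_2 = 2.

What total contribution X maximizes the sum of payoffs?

Planner FOC: ∂(Σu_j)/∂x_i = (Σα_j) − x_i = 0, so x_i^SO = Σα_j = 4.4 for every i; X^SO = 8.8.

8.8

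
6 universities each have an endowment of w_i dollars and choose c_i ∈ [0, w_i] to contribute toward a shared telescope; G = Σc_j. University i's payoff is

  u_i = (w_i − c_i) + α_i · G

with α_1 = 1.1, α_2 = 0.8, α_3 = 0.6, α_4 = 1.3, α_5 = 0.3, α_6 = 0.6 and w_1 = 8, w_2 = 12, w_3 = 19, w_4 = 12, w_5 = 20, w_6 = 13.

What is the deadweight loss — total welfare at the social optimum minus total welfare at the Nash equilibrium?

∂u_i/∂c_i = α_i − 1, so university i contributes w_i if α_i > 1, else 0.
α_i > 1 for i ∈ {1, 4}; NE contributions (8, 0, 0, 12, 0, 0), G = 20.
W^NE = Σw_i − G^NE + (Σα_i)·G^NE = 84 + 3.7·20 = 158.
Planner: ∂(Σu_j)/∂c_i = Σα_j − 1 = 3.7 > 0, so everyone contributes w_i; G^SO = 84, W^SO = 84 + 3.7·84 = 394.8.
Deadweight loss = 236.8.

236.8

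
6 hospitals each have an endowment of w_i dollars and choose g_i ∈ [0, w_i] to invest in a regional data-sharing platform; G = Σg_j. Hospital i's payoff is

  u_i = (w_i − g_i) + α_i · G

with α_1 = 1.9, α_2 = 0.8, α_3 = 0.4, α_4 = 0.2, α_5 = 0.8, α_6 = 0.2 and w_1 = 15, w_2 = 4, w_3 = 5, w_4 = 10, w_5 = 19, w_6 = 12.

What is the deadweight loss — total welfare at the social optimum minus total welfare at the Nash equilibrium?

165

∂u_i/∂g_i = α_i − 1, so hospital i contributes w_i if α_i > 1, else 0.
α_i > 1 for i ∈ {1}; NE contributions (15, 0, 0, 0, 0, 0), G = 15.
W^NE = Σw_i − G^NE + (Σα_i)·G^NE = 65 + 3.3·15 = 114.5.
Planner: ∂(Σu_j)/∂g_i = Σα_j − 1 = 3.3 > 0, so everyone contributes w_i; G^SO = 65, W^SO = 65 + 3.3·65 = 279.5.
Deadweight loss = 165.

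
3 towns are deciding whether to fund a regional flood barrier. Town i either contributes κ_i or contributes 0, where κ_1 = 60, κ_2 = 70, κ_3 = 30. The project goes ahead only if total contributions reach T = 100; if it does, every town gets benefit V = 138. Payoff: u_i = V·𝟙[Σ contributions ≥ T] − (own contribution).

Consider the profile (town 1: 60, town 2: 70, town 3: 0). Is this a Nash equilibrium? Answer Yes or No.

Total = 130 ≥ 100: provided.
Town 1 (pledges 60, payoff 78): dropping to 0 → total 70, payoff 0. No gain.
Town 2 (pledges 70, payoff 68): dropping to 0 → total 60, payoff 0. No gain.
Town 3 (pledges 0, payoff 138): pledging 30 → total 160, payoff 108. No gain.

Yes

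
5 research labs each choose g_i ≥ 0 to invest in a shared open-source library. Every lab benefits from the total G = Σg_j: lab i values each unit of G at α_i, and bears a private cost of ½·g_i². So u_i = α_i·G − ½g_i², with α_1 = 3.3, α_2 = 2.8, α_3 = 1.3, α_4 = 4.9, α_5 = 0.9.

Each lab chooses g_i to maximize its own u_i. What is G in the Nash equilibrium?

Lab i's FOC: ∂u_i/∂g_i = α_i − g_i = 0, so g_i* = α_i.
NE contributions = (3.3, 2.8, 1.3, 4.9, 0.9); G = 13.2.

13.2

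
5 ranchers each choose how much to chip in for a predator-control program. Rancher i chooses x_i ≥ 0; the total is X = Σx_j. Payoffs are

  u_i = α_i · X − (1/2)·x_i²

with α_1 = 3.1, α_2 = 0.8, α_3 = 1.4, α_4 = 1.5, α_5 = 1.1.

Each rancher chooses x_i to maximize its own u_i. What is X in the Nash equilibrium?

7.9

Rancher i's FOC: ∂u_i/∂x_i = α_i − x_i = 0, so x_i* = α_i.
NE contributions = (3.1, 0.8, 1.4, 1.5, 1.1); X = 7.9.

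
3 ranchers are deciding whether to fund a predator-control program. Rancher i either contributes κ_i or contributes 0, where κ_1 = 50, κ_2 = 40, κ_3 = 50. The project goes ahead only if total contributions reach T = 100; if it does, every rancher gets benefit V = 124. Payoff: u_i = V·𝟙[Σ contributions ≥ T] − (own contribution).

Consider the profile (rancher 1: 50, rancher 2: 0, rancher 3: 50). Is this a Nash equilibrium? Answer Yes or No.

Yes

Total = 100 ≥ 100: provided.
Rancher 1 (pledges 50, payoff 74): dropping to 0 → total 50, payoff 0. No gain.
Rancher 2 (pledges 0, payoff 124): pledging 40 → total 140, payoff 84. No gain.
Rancher 3 (pledges 50, payoff 74): dropping to 0 → total 50, payoff 0. No gain.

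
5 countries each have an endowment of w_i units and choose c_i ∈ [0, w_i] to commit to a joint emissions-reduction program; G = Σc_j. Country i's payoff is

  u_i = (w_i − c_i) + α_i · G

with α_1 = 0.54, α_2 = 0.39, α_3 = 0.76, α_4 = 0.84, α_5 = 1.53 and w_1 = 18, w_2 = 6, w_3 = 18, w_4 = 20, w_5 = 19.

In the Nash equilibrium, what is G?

19

∂u_i/∂c_i = α_i − 1, so country i contributes w_i if α_i > 1, else 0.
α_i > 1 for i ∈ {5}; NE contributions (0, 0, 0, 0, 19), G = 19.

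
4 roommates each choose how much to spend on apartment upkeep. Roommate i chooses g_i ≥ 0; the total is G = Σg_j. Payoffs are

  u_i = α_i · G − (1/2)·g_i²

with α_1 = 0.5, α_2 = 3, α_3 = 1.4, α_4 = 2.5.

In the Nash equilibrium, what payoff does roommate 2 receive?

Roommate i's FOC: ∂u_i/∂g_i = α_i − g_i = 0, so g_i* = α_i.
NE contributions = (0.5, 3, 1.4, 2.5); G = 7.4.
u_2 = α_2·G − ½·(g_2)² = 3·7.4 − ½·3² = 17.7.

17.7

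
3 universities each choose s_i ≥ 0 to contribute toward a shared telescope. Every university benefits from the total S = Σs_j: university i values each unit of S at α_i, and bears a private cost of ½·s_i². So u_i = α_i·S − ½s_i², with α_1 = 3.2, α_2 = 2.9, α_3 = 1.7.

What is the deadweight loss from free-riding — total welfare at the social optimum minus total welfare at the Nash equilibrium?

41.19

University i's FOC: ∂u_i/∂s_i = α_i − s_i = 0, so s_i* = α_i.
NE contributions = (3.2, 2.9, 1.7); S = 7.8.
W^NE = (Σα)·S − ½Σα_i² = 7.8² − ½·21.54 = 50.07.
Planner sets s_i = Σα_j = 7.8 for every i, so S^SO = 3·7.8 = 23.4.
W^SO = (Σα)·S^SO − ½·3·(Σα)² = (3/2)·7.8² = 91.26.
Deadweight loss = W^SO − W^NE = 41.19.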